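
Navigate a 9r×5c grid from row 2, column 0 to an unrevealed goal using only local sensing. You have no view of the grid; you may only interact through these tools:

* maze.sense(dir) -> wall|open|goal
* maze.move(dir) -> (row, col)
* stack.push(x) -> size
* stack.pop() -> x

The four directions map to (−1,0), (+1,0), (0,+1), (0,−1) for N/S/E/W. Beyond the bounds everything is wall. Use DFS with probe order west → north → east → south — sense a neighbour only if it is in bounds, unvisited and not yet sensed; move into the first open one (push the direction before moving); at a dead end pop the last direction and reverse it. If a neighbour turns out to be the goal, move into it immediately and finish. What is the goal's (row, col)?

Using maze.sense with dir: north, giving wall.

Using maze.sense with dir: east, yielding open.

I run stack.push with x: east, and get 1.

Using maze.move with dir: east, yielding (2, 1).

I use maze.sense with dir: north, and observe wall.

Then maze.sense with dir: east, : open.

Using stack.push with x: east, → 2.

I call maze.move with dir: east, yielding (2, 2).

I try maze.sense with dir: north, yielding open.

I run stack.push with x: north, which returns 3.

I use maze.move with dir: north, → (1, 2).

I use maze.sense with dir: north, — result: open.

I run stack.push with x: north, and see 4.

I invoke maze.move with dir: north, giving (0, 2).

I run maze.sense with dir: west, yielding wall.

I call maze.sense with dir: east, and get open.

Calling stack.push with x: east, — result: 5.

Then maze.move with dir: east, → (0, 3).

Using maze.sense with dir: east, giving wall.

I run maze.sense with dir: south, → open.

Then stack.push with x: south, and observe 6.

I try maze.move with dir: south, → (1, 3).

Next I call maze.sense with dir: east, which returns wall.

Invoking maze.sense with dir: south, and get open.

I run stack.push with x: south, which returns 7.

I use maze.move with dir: south, yielding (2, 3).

Next I call maze.sense with dir: east, yielding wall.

I use maze.sense with dir: south, yielding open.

I try stack.push with x: south, : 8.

Then maze.move with dir: south, and observe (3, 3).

I try maze.sense with dir: west, yielding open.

I call stack.push with x: west, → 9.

Next I call maze.move with dir: west, and see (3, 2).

Now I run maze.sense with dir: west, — result: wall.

Then maze.sense with dir: south, and observe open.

Next I call stack.push with x: south, — result: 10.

Next I call maze.move with dir: south, yielding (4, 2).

I call maze.sense with dir: west, yielding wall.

Calling maze.sense with dir: east, and observe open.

I try stack.push with x: east, — result: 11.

Then maze.move with dir: east, yielding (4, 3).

Then maze.sense with dir: east, yielding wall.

Then maze.sense with dir: south, yielding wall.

Then stack.pop(), and observe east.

I call maze.move with dir: west, and see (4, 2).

Calling maze.sense with dir: south, — result: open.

Calling stack.push with x: south, → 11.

I invoke maze.move with dir: south, → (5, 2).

I run maze.sense with dir: west, : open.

Calling stack.push with x: west, yielding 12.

Using maze.move with dir: west, → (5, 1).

I use maze.sense with dir: west, and see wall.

Now I run maze.sense with dir: south, giving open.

Now I run stack.push with x: south, and get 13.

I call maze.move with dir: south, — result: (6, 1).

Using maze.sense with dir: west, : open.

Now I run stack.push with x: west, — result: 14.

I call maze.move with dir: west, and see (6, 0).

I try maze.sense with dir: south, and see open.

Next I call stack.push with x: south, → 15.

Then maze.move with dir: south, — result: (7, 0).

I call maze.sense with dir: east, : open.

Using stack.push with x: east, — result: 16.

I call maze.move with dir: east, : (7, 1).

Then maze.sense with dir: east, giving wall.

Next I call maze.sense with dir: south, and observe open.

I call stack.push with x: south, giving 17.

I run maze.move with dir: south, : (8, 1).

I try maze.sense with dir: west, and see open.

Then stack.push with x: west, giving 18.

I use maze.move with dir: west, and observe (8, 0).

I try stack.pop(), and observe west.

I run maze.move with dir: east, and get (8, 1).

I use maze.sense with dir: east, and see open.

Now I run stack.push with x: east, — result: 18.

Then maze.move with dir: east, — result: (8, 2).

I run maze.sense with dir: east, yielding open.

Using stack.push with x: east, and see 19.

I try maze.move with dir: east, — result: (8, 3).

Calling maze.sense with dir: north, yielding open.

Calling stack.push with x: north, yielding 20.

I invoke maze.move with dir: north, giving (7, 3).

Next I call maze.sense with dir: north, which returns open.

I invoke stack.push with x: north, and observe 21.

Next I call maze.move with dir: north, and see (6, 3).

Using maze.sense with dir: west, — result: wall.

Then maze.sense with dir: east, — result: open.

Now I run stack.push with x: east, and get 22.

Invoking maze.move with dir: east, and see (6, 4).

Invoking maze.sense with dir: north, and see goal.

I try maze.move with dir: north, which returns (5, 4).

Answer: (5, 4)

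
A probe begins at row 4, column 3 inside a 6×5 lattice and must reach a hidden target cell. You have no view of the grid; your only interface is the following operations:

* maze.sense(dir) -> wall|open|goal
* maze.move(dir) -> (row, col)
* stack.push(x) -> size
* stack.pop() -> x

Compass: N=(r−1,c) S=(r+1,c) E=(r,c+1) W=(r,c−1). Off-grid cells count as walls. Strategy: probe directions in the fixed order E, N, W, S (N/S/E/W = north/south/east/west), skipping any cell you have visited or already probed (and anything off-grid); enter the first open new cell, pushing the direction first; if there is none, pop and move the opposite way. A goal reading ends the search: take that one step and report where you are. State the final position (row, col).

// sense(dir→east) : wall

// sense(dir→north) : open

// push(x→north) : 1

// move(dir→north) : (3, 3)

// sense(dir→east) : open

// push(x→east) : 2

// move(dir→east) : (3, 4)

// sense(dir→north) : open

// push(x→north) : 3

// move(dir→north) : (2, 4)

// sense(dir→north) : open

// push(x→north) : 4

// move(dir→north) : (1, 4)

// sense(dir→north) : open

// push(x→north) : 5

// move(dir→north) : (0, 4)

// sense(dir→west) : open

// push(x→west) : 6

// move(dir→west) : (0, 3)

// sense(dir→west) : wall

// sense(dir→south) : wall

// pop() : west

// move(dir→east) : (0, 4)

// pop() : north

// move(dir→south) : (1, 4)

// pop() : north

// move(dir→south) : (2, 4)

// sense(dir→west) : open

// push(x→west) : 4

// move(dir→west) : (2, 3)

// sense(dir→west) : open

// push(x→west) : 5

// move(dir→west) : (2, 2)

// sense(dir→north) : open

// push(x→north) : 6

// move(dir→north) : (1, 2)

// sense(dir→west) : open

// push(x→west) : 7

// move(dir→west) : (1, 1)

// sense(dir→north) : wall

// sense(dir→west) : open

// push(x→west) : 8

// move(dir→west) : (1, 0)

// sense(dir→north) : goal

// move(dir→north) : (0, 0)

Answer: (0, 0)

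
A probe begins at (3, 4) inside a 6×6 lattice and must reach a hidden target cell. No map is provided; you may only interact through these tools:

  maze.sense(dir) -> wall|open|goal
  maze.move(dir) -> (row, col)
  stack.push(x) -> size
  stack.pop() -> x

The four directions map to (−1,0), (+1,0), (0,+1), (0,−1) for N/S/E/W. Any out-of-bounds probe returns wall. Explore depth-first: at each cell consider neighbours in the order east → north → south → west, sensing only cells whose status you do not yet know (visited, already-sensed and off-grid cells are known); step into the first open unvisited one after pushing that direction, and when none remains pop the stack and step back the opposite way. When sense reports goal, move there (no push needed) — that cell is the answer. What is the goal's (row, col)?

==> maze.sense(dir→east)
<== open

==> stack.push(x→east)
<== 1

==> maze.move(dir→east)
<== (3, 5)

==> maze.sense(dir→north)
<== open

==> stack.push(x→north)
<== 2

==> maze.move(dir→north)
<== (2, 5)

==> maze.sense(dir→north)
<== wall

==> maze.sense(dir→west)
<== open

==> stack.push(x→west)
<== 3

==> maze.move(dir→west)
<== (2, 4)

==> maze.sense(dir→north)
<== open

==> stack.push(x→north)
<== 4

==> maze.move(dir→north)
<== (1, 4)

==> maze.sense(dir→north)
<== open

==> stack.push(x→north)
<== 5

==> maze.move(dir→north)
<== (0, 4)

==> maze.sense(dir→east)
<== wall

==> maze.sense(dir→west)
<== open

==> stack.push(x→west)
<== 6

==> maze.move(dir→west)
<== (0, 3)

==> maze.sense(dir→south)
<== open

==> stack.push(x→south)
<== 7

==> maze.move(dir→south)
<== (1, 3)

==> maze.sense(dir→south)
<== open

==> stack.push(x→south)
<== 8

==> maze.move(dir→south)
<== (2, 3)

==> maze.sense(dir→south)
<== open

==> stack.push(x→south)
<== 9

==> maze.move(dir→south)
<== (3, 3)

==> maze.sense(dir→south)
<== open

==> stack.push(x→south)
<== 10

==> maze.move(dir→south)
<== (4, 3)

==> maze.sense(dir→east)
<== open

==> stack.push(x→east)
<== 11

==> maze.move(dir→east)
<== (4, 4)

==> maze.sense(dir→east)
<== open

==> stack.push(x→east)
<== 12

==> maze.move(dir→east)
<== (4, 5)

==> maze.sense(dir→south)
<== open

==> stack.push(x→south)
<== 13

==> maze.move(dir→south)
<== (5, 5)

==> maze.sense(dir→west)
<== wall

==> stack.pop()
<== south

==> maze.move(dir→north)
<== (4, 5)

==> stack.pop()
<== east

==> maze.move(dir→west)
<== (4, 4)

==> stack.pop()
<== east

==> maze.move(dir→west)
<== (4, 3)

==> maze.sense(dir→south)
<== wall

==> maze.sense(dir→west)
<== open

==> stack.push(x→west)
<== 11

==> maze.move(dir→west)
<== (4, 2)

==> maze.sense(dir→north)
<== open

==> stack.push(x→north)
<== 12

==> maze.move(dir→north)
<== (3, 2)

==> maze.sense(dir→north)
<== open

==> stack.push(x→north)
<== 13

==> maze.move(dir→north)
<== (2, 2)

==> maze.sense(dir→north)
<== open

==> stack.push(x→north)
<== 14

==> maze.move(dir→north)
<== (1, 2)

==> maze.sense(dir→north)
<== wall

==> maze.sense(dir→west)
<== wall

==> stack.pop()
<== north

==> maze.move(dir→south)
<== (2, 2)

==> maze.sense(dir→west)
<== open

==> stack.push(x→west)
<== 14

==> maze.move(dir→west)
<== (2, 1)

==> maze.sense(dir→south)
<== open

==> stack.push(x→south)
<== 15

==> maze.move(dir→south)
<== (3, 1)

==> maze.sense(dir→south)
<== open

==> stack.push(x→south)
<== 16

==> maze.move(dir→south)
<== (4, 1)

==> maze.sense(dir→south)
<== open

==> stack.push(x→south)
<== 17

==> maze.move(dir→south)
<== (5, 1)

==> maze.sense(dir→east)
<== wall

==> maze.sense(dir→west)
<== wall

==> stack.pop()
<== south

==> maze.move(dir→north)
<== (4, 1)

==> maze.sense(dir→west)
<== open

==> stack.push(x→west)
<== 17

==> maze.move(dir→west)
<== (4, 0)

==> maze.sense(dir→north)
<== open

==> stack.push(x→north)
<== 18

==> maze.move(dir→north)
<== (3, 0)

==> maze.sense(dir→north)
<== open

==> stack.push(x→north)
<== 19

==> maze.move(dir→north)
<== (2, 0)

==> maze.sense(dir→north)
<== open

==> stack.push(x→north)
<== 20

==> maze.move(dir→north)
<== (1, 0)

==> maze.sense(dir→north)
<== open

==> stack.push(x→north)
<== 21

==> maze.move(dir→north)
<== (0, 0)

==> maze.sense(dir→east)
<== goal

==> maze.move(dir→east)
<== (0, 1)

Answer: (0, 1)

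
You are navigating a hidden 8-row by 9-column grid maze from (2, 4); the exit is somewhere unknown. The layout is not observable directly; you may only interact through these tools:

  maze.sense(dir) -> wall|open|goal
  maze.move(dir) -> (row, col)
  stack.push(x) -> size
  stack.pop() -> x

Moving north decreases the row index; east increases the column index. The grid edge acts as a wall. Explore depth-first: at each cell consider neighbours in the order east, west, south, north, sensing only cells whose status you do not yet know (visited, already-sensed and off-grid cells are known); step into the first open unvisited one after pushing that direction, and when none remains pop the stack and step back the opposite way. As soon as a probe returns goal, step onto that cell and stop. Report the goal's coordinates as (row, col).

-> maze.sense(dir→east)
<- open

-> stack.push(x→east)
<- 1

-> maze.move(dir→east)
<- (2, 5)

-> maze.sense(dir→east)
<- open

-> stack.push(x→east)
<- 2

-> maze.move(dir→east)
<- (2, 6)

-> maze.sense(dir→east)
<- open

-> stack.push(x→east)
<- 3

-> maze.move(dir→east)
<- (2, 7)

-> maze.sense(dir→east)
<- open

-> stack.push(x→east)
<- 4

-> maze.move(dir→east)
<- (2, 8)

-> maze.sense(dir→south)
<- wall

-> maze.sense(dir→north)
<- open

-> stack.push(x→north)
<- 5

-> maze.move(dir→north)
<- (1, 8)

-> maze.sense(dir→west)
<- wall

-> maze.sense(dir→north)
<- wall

-> stack.pop()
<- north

-> maze.move(dir→south)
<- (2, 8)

-> stack.pop()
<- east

-> maze.move(dir→west)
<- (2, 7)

-> maze.sense(dir→south)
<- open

-> stack.push(x→south)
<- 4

-> maze.move(dir→south)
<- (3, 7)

-> maze.sense(dir→west)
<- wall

-> maze.sense(dir→south)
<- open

-> stack.push(x→south)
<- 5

-> maze.move(dir→south)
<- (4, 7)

-> maze.sense(dir→east)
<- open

-> stack.push(x→east)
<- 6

-> maze.move(dir→east)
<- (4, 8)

-> maze.sense(dir→south)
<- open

-> stack.push(x→south)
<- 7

-> maze.move(dir→south)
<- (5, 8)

-> maze.sense(dir→west)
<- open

-> stack.push(x→west)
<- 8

-> maze.move(dir→west)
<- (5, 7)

-> maze.sense(dir→west)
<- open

-> stack.push(x→west)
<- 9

-> maze.move(dir→west)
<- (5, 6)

-> maze.sense(dir→west)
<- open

-> stack.push(x→west)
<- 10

-> maze.move(dir→west)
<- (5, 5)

-> maze.sense(dir→west)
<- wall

-> maze.sense(dir→south)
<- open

-> stack.push(x→south)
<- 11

-> maze.move(dir→south)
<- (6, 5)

-> maze.sense(dir→east)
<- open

-> stack.push(x→east)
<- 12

-> maze.move(dir→east)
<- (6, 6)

-> maze.sense(dir→east)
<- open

-> stack.push(x→east)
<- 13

-> maze.move(dir→east)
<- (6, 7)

-> maze.sense(dir→east)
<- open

-> stack.push(x→east)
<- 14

-> maze.move(dir→east)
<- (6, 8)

-> maze.sense(dir→south)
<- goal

-> maze.move(dir→south)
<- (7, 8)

Answer: (7, 8)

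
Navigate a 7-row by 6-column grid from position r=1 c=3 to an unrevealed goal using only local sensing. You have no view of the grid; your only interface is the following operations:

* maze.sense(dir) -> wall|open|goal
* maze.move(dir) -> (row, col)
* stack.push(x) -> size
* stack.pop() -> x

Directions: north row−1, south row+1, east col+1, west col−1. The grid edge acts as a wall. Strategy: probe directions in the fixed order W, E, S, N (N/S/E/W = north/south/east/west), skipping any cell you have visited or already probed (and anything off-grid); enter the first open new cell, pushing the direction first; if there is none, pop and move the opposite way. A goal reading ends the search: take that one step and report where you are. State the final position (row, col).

>> maze.sense(dir=west)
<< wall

>> maze.sense(dir=east)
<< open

>> stack.push(x=east)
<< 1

>> maze.move(dir=east)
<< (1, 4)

>> maze.sense(dir=east)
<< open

>> stack.push(x=east)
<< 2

>> maze.move(dir=east)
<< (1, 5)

>> maze.sense(dir=south)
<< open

>> stack.push(x=south)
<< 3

>> maze.move(dir=south)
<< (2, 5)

>> maze.sense(dir=west)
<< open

>> stack.push(x=west)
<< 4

>> maze.move(dir=west)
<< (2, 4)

>> maze.sense(dir=west)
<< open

>> stack.push(x=west)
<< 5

>> maze.move(dir=west)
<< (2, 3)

>> maze.sense(dir=west)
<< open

>> stack.push(x=west)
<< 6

>> maze.move(dir=west)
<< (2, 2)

>> maze.sense(dir=west)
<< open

>> stack.push(x=west)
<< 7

>> maze.move(dir=west)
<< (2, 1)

>> maze.sense(dir=west)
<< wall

>> maze.sense(dir=south)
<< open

>> stack.push(x=south)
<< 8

>> maze.move(dir=south)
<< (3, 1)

>> maze.sense(dir=west)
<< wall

>> maze.sense(dir=east)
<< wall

>> maze.sense(dir=south)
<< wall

>> stack.pop()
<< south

>> maze.move(dir=north)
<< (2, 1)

>> maze.sense(dir=north)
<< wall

>> stack.pop()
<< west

>> maze.move(dir=east)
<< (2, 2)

>> stack.pop()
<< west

>> maze.move(dir=east)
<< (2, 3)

>> maze.sense(dir=south)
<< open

>> stack.push(x=south)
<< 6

>> maze.move(dir=south)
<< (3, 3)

>> maze.sense(dir=east)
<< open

>> stack.push(x=east)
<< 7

>> maze.move(dir=east)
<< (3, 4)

>> maze.sense(dir=east)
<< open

>> stack.push(x=east)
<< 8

>> maze.move(dir=east)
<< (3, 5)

>> maze.sense(dir=south)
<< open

>> stack.push(x=south)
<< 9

>> maze.move(dir=south)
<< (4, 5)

>> maze.sense(dir=west)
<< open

>> stack.push(x=west)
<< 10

>> maze.move(dir=west)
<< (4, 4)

>> maze.sense(dir=west)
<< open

>> stack.push(x=west)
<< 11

>> maze.move(dir=west)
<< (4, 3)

>> maze.sense(dir=west)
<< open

>> stack.push(x=west)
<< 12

>> maze.move(dir=west)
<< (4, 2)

>> maze.sense(dir=south)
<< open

>> stack.push(x=south)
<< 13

>> maze.move(dir=south)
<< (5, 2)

>> maze.sense(dir=west)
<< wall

>> maze.sense(dir=east)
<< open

>> stack.push(x=east)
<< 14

>> maze.move(dir=east)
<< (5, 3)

>> maze.sense(dir=east)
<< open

>> stack.push(x=east)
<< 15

>> maze.move(dir=east)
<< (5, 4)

>> maze.sense(dir=east)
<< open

>> stack.push(x=east)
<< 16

>> maze.move(dir=east)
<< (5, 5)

>> maze.sense(dir=south)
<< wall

>> stack.pop()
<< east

>> maze.move(dir=west)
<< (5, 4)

>> maze.sense(dir=south)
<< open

>> stack.push(x=south)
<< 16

>> maze.move(dir=south)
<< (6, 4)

>> maze.sense(dir=west)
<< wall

>> stack.pop()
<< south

>> maze.move(dir=north)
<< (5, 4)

>> stack.pop()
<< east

>> maze.move(dir=west)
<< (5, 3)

>> stack.pop()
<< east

>> maze.move(dir=west)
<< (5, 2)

>> maze.sense(dir=south)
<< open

>> stack.push(x=south)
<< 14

>> maze.move(dir=south)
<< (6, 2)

>> maze.sense(dir=west)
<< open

>> stack.push(x=west)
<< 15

>> maze.move(dir=west)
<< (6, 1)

>> maze.sense(dir=west)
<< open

>> stack.push(x=west)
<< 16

>> maze.move(dir=west)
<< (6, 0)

>> maze.sense(dir=north)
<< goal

>> maze.move(dir=north)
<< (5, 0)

Answer: (5, 0)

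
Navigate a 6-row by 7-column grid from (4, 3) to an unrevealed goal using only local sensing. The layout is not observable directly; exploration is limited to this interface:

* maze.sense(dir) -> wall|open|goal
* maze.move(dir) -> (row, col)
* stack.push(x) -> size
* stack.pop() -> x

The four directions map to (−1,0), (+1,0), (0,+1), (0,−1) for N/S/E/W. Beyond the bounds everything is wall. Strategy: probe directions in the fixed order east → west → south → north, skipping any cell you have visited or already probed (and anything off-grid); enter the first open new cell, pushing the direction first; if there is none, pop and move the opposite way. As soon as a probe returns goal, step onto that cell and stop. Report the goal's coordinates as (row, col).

# 1. sense(dir: east) => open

# 2. push(x: east) => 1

# 3. move(dir: east) => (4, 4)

# 4. sense(dir: east) => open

# 5. push(x: east) => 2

# 6. move(dir: east) => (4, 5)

# 7. sense(dir: east) => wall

# 8. sense(dir: south) => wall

# 9. sense(dir: north) => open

# 10. push(x: north) => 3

# 11. move(dir: north) => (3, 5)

# 12. sense(dir: east) => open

# 13. push(x: east) => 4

# 14. move(dir: east) => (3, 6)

# 15. sense(dir: north) => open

# 16. push(x: north) => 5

# 17. move(dir: north) => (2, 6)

# 18. sense(dir: west) => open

# 19. push(x: west) => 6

# 20. move(dir: west) => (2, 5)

# 21. sense(dir: west) => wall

# 22. sense(dir: north) => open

# 23. push(x: north) => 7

# 24. move(dir: north) => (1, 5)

# 25. sense(dir: east) => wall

# 26. sense(dir: west) => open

# 27. push(x: west) => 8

# 28. move(dir: west) => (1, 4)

# 29. sense(dir: west) => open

# 30. push(x: west) => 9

# 31. move(dir: west) => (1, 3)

# 32. sense(dir: west) => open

# 33. push(x: west) => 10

# 34. move(dir: west) => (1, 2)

# 35. sense(dir: west) => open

# 36. push(x: west) => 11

# 37. move(dir: west) => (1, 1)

# 38. sense(dir: west) => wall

# 39. sense(dir: south) => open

# 40. push(x: south) => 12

# 41. move(dir: south) => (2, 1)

# 42. sense(dir: east) => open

# 43. push(x: east) => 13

# 44. move(dir: east) => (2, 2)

# 45. sense(dir: east) => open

# 46. push(x: east) => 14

# 47. move(dir: east) => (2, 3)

# 48. sense(dir: south) => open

# 49. push(x: south) => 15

# 50. move(dir: south) => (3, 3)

# 51. sense(dir: east) => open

# 52. push(x: east) => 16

# 53. move(dir: east) => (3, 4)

# 54. pop() => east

# 55. move(dir: west) => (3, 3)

# 56. sense(dir: west) => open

# 57. push(x: west) => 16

# 58. move(dir: west) => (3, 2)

# 59. sense(dir: west) => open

# 60. push(x: west) => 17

# 61. move(dir: west) => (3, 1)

# 62. sense(dir: west) => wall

# 63. sense(dir: south) => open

# 64. push(x: south) => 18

# 65. move(dir: south) => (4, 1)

# 66. sense(dir: east) => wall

# 67. sense(dir: west) => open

# 68. push(x: west) => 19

# 69. move(dir: west) => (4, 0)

# 70. sense(dir: south) => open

# 71. push(x: south) => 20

# 72. move(dir: south) => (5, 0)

# 73. sense(dir: east) => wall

# 74. pop() => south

# 75. move(dir: north) => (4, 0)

# 76. pop() => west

# 77. move(dir: east) => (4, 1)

# 78. pop() => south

# 79. move(dir: north) => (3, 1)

# 80. pop() => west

# 81. move(dir: east) => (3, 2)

# 82. pop() => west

# 83. move(dir: east) => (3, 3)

# 84. pop() => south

# 85. move(dir: north) => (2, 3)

# 86. pop() => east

# 87. move(dir: west) => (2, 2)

# 88. pop() => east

# 89. move(dir: west) => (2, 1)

# 90. sense(dir: west) => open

# 91. push(x: west) => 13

# 92. move(dir: west) => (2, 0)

# 93. pop() => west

# 94. move(dir: east) => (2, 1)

# 95. pop() => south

# 96. move(dir: north) => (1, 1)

# 97. sense(dir: north) => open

# 98. push(x: north) => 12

# 99. move(dir: north) => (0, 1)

# 100. sense(dir: east) => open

# 101. push(x: east) => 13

# 102. move(dir: east) => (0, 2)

# 103. sense(dir: east) => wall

# 104. pop() => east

# 105. move(dir: west) => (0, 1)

# 106. sense(dir: west) => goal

# 107. move(dir: west) => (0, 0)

Answer: (0, 0)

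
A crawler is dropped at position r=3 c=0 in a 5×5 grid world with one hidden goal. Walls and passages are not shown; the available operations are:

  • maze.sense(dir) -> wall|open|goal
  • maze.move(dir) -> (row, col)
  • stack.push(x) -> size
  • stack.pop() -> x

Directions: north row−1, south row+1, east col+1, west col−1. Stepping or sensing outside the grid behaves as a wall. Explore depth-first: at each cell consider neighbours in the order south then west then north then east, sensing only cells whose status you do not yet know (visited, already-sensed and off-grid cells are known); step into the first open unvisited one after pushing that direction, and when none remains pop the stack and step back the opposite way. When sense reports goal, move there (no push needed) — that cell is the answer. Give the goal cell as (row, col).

I run sense with south, and see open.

I invoke push with south, and see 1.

Next I call move with south, and see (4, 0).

I invoke sense with east, yielding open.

I use push with east, which returns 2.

Then move with east, → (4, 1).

Then sense with north, : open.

Now I run push with north, → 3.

Then move with north, and see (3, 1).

Then sense with north, and observe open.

Next I call push with north, and see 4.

Using move with north, — result: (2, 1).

Now I run sense with west, and observe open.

Now I run push with west, → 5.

I try move with west, and get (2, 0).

Then sense with north, giving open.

Calling push with north, which returns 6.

I use move with north, and observe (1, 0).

Calling sense with north, → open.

I try push with north, : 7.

I run move with north, : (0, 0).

I run sense with east, and see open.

I try push with east, and observe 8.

Now I run move with east, and get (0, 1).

Calling sense with south, and get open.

I invoke push with south, giving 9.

Next I call move with south, — result: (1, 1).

I invoke sense with east, and observe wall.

I invoke pop, yielding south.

Now I run move with north, : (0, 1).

I try sense with east, giving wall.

I invoke pop(), and observe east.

I run move with west, : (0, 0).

I call pop(), yielding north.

Then move with south, → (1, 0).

I invoke pop, and get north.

Then move with south, and get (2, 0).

Then pop, : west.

Calling move with east, → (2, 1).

I invoke sense with east, and see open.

Next I call push with east, and observe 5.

Using move with east, which returns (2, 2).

Invoking sense with south, and get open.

Then push with south, and get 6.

Calling move with south, and get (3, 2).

I invoke sense with south, which returns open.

Now I run push with south, giving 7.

Calling move with south, and see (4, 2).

Calling sense with east, giving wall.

I try pop, which returns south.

Using move with north, → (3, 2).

I invoke sense with east, — result: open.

I invoke push with east, : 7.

I use move with east, and see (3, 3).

I invoke sense with north, which returns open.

I run push with north, yielding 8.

I run move with north, : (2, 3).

Using sense with north, giving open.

I use push with north, giving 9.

Now I run move with north, — result: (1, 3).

I call sense with north, and observe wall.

Invoking sense with east, and get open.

Then push with east, which returns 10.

Next I call move with east, → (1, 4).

Then sense with south, and get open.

Invoking push with south, and observe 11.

Invoking move with south, : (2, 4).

I run sense with south, which returns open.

Invoking push with south, and get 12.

Calling move with south, and observe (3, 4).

Calling sense with south, and see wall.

Next I call pop, and observe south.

Then move with north, and get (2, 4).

Invoking pop(), which returns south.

Now I run move with north, → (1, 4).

Then sense with north, and get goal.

Using move with north, giving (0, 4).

Answer: (0, 4)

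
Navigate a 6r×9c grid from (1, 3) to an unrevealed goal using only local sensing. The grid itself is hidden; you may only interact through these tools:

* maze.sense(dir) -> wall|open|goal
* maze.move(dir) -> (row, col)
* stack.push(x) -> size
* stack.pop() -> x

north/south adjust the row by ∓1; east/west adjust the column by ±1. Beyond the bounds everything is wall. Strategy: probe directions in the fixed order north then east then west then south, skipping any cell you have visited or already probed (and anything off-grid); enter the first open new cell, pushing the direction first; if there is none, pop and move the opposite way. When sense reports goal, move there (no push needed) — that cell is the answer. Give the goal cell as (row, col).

# 1. sense(dir=north) -> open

# 2. push(x=north) -> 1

# 3. move(dir=north) -> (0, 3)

# 4. sense(dir=east) -> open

# 5. push(x=east) -> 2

# 6. move(dir=east) -> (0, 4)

# 7. sense(dir=east) -> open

# 8. push(x=east) -> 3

# 9. move(dir=east) -> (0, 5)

# 10. sense(dir=east) -> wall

# 11. sense(dir=south) -> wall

# 12. pop() -> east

# 13. move(dir=west) -> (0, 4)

# 14. sense(dir=south) -> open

# 15. push(x=south) -> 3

# 16. move(dir=south) -> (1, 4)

# 17. sense(dir=south) -> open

# 18. push(x=south) -> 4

# 19. move(dir=south) -> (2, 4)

# 20. sense(dir=east) -> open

# 21. push(x=east) -> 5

# 22. move(dir=east) -> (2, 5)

# 23. sense(dir=east) -> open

# 24. push(x=east) -> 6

# 25. move(dir=east) -> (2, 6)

# 26. sense(dir=north) -> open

# 27. push(x=north) -> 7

# 28. move(dir=north) -> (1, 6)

# 29. sense(dir=east) -> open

# 30. push(x=east) -> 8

# 31. move(dir=east) -> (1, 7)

# 32. sense(dir=north) -> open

# 33. push(x=north) -> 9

# 34. move(dir=north) -> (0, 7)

# 35. sense(dir=east) -> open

# 36. push(x=east) -> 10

# 37. move(dir=east) -> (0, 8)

# 38. sense(dir=south) -> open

# 39. push(x=south) -> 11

# 40. move(dir=south) -> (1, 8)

# 41. sense(dir=south) -> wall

# 42. pop() -> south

# 43. move(dir=north) -> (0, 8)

# 44. pop() -> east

# 45. move(dir=west) -> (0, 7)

# 46. pop() -> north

# 47. move(dir=south) -> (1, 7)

# 48. sense(dir=south) -> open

# 49. push(x=south) -> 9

# 50. move(dir=south) -> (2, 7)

# 51. sense(dir=south) -> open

# 52. push(x=south) -> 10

# 53. move(dir=south) -> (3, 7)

# 54. sense(dir=east) -> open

# 55. push(x=east) -> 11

# 56. move(dir=east) -> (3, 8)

# 57. sense(dir=south) -> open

# 58. push(x=south) -> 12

# 59. move(dir=south) -> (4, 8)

# 60. sense(dir=west) -> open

# 61. push(x=west) -> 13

# 62. move(dir=west) -> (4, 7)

# 63. sense(dir=west) -> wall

# 64. sense(dir=south) -> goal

# 65. move(dir=south) -> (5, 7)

Answer: (5, 7)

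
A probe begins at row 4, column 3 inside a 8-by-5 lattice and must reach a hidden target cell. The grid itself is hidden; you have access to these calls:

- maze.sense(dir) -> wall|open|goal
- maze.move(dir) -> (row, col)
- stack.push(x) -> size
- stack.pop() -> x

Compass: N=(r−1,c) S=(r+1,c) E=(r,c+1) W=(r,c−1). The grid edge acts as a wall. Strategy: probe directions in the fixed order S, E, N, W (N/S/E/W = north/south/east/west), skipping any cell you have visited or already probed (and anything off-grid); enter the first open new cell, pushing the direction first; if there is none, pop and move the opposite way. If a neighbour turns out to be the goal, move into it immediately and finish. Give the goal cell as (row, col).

% 1. maze.sense(dir→south) == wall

% 2. maze.sense(dir→east) == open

% 3. stack.push(x→east) == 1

% 4. maze.move(dir→east) == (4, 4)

% 5. maze.sense(dir→south) == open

% 6. stack.push(x→south) == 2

% 7. maze.move(dir→south) == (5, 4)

% 8. maze.sense(dir→south) == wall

% 9. stack.pop() == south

% 10. maze.move(dir→north) == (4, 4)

% 11. maze.sense(dir→north) == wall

% 12. stack.pop() == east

% 13. maze.move(dir→west) == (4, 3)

% 14. maze.sense(dir→north) == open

% 15. stack.push(x→north) == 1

% 16. maze.move(dir→north) == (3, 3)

% 17. maze.sense(dir→north) == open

% 18. stack.push(x→north) == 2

% 19. maze.move(dir→north) == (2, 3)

% 20. maze.sense(dir→east) == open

% 21. stack.push(x→east) == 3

% 22. maze.move(dir→east) == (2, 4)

% 23. maze.sense(dir→north) == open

% 24. stack.push(x→north) == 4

% 25. maze.move(dir→north) == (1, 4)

% 26. maze.sense(dir→north) == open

% 27. stack.push(x→north) == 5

% 28. maze.move(dir→north) == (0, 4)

% 29. maze.sense(dir→west) == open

% 30. stack.push(x→west) == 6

% 31. maze.move(dir→west) == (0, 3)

% 32. maze.sense(dir→south) == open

% 33. stack.push(x→south) == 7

% 34. maze.move(dir→south) == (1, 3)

% 35. maze.sense(dir→west) == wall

% 36. stack.pop() == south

% 37. maze.move(dir→north) == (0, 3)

% 38. maze.sense(dir→west) == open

% 39. stack.push(x→west) == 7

% 40. maze.move(dir→west) == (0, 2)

% 41. maze.sense(dir→west) == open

% 42. stack.push(x→west) == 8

% 43. maze.move(dir→west) == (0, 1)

% 44. maze.sense(dir→south) == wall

% 45. maze.sense(dir→west) == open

% 46. stack.push(x→west) == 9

% 47. maze.move(dir→west) == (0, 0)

% 48. maze.sense(dir→south) == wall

% 49. stack.pop() == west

% 50. maze.move(dir→east) == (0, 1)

% 51. stack.pop() == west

% 52. maze.move(dir→east) == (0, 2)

% 53. stack.pop() == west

% 54. maze.move(dir→east) == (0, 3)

% 55. stack.pop() == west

% 56. maze.move(dir→east) == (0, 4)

% 57. stack.pop() == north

% 58. maze.move(dir→south) == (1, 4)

% 59. stack.pop() == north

% 60. maze.move(dir→south) == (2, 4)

% 61. stack.pop() == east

% 62. maze.move(dir→west) == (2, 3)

% 63. maze.sense(dir→west) == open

% 64. stack.push(x→west) == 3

% 65. maze.move(dir→west) == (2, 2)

% 66. maze.sense(dir→south) == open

% 67. stack.push(x→south) == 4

% 68. maze.move(dir→south) == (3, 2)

% 69. maze.sense(dir→south) == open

% 70. stack.push(x→south) == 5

% 71. maze.move(dir→south) == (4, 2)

% 72. maze.sense(dir→south) == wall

% 73. maze.sense(dir→west) == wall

% 74. stack.pop() == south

% 75. maze.move(dir→north) == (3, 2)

% 76. maze.sense(dir→west) == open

% 77. stack.push(x→west) == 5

% 78. maze.move(dir→west) == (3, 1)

% 79. maze.sense(dir→north) == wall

% 80. maze.sense(dir→west) == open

% 81. stack.push(x→west) == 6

% 82. maze.move(dir→west) == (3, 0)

% 83. maze.sense(dir→south) == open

% 84. stack.push(x→south) == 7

% 85. maze.move(dir→south) == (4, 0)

% 86. maze.sense(dir→south) == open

% 87. stack.push(x→south) == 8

% 88. maze.move(dir→south) == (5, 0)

% 89. maze.sense(dir→south) == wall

% 90. maze.sense(dir→east) == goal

% 91. maze.move(dir→east) == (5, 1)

Answer: (5, 1)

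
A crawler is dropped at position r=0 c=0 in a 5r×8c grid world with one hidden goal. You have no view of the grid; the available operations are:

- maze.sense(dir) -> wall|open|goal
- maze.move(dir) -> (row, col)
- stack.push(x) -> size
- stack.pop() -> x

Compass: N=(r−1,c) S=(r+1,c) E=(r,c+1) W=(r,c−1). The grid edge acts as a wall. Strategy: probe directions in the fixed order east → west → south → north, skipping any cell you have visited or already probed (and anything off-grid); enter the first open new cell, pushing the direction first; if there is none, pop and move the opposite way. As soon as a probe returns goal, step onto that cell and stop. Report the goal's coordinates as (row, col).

> sense dir=east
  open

> push x=east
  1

> move dir=east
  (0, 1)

> sense dir=east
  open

> push x=east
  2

> move dir=east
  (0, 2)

> sense dir=east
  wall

> sense dir=south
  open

> push x=south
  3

> move dir=south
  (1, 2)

> sense dir=east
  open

> push x=east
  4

> move dir=east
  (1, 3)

> sense dir=east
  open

> push x=east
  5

> move dir=east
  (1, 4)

> sense dir=east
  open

> push x=east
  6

> move dir=east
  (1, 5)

> sense dir=east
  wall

> sense dir=south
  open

> push x=south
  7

> move dir=south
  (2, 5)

> sense dir=east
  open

> push x=east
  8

> move dir=east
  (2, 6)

> sense dir=east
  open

> push x=east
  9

> move dir=east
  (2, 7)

> sense dir=south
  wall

> sense dir=north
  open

> push x=north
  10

> move dir=north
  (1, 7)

> sense dir=north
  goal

> move dir=north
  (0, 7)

Answer: (0, 7)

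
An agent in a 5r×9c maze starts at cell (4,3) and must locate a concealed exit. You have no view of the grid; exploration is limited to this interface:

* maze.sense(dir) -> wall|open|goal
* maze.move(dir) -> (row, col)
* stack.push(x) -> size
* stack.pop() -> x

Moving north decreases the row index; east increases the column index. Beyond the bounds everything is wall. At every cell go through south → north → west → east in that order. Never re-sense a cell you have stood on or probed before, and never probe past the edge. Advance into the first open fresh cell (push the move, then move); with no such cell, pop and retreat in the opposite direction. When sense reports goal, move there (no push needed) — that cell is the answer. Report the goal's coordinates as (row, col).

Next I call maze.sense on dir: north, and see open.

Invoking stack.push on x: north, : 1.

I invoke maze.move on dir: north, and see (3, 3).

I try maze.sense on dir: north, yielding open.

I run stack.push on x: north, and get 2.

I call maze.move on dir: north, — result: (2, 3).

Calling maze.sense on dir: north, which returns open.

Invoking stack.push on x: north, → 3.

Now I run maze.move on dir: north, and see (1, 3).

I call maze.sense on dir: north, : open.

I invoke stack.push on x: north, → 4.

I invoke maze.move on dir: north, — result: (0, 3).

Invoking maze.sense on dir: west, giving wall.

Invoking maze.sense on dir: east, and get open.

Now I run stack.push on x: east, : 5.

Calling maze.move on dir: east, giving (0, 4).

I call maze.sense on dir: south, and see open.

I invoke stack.push on x: south, yielding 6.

Now I run maze.move on dir: south, → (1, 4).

Using maze.sense on dir: south, yielding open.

Next I call stack.push on x: south, yielding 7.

I use maze.move on dir: south, and get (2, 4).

Now I run maze.sense on dir: south, and observe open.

Using stack.push on x: south, : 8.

Next I call maze.move on dir: south, which returns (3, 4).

Calling maze.sense on dir: south, : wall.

I run maze.sense on dir: east, giving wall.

Using stack.pop, and get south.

Invoking maze.move on dir: north, → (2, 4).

I use maze.sense on dir: east, and observe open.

Next I call stack.push on x: east, — result: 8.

I invoke maze.move on dir: east, and get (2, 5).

I call maze.sense on dir: north, yielding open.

Calling stack.push on x: north, and see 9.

I call maze.move on dir: north, and get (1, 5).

Then maze.sense on dir: north, — result: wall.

Using maze.sense on dir: east, which returns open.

I use stack.push on x: east, yielding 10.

I use maze.move on dir: east, and observe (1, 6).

I try maze.sense on dir: south, giving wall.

I use maze.sense on dir: north, and observe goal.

Calling maze.move on dir: north, yielding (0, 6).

Answer: (0, 6)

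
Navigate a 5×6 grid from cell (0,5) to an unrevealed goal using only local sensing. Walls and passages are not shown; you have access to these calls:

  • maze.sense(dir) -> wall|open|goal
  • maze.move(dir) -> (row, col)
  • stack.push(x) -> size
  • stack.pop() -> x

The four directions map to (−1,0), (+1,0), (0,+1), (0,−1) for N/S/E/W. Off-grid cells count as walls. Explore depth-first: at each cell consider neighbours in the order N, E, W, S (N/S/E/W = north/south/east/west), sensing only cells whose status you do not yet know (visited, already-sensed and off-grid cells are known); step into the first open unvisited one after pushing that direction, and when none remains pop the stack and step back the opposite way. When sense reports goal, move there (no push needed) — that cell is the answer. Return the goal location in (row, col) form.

% 1. sense(dir='west') ~> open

% 2. push(x='west') ~> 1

% 3. move(dir='west') ~> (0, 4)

% 4. sense(dir='west') ~> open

% 5. push(x='west') ~> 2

% 6. move(dir='west') ~> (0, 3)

% 7. sense(dir='west') ~> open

% 8. push(x='west') ~> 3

% 9. move(dir='west') ~> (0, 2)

% 10. sense(dir='west') ~> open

% 11. push(x='west') ~> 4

% 12. move(dir='west') ~> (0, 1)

% 13. sense(dir='west') ~> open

% 14. push(x='west') ~> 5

% 15. move(dir='west') ~> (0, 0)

% 16. sense(dir='south') ~> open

% 17. push(x='south') ~> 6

% 18. move(dir='south') ~> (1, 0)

% 19. sense(dir='east') ~> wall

% 20. sense(dir='south') ~> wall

% 21. pop() ~> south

% 22. move(dir='north') ~> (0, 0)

% 23. pop() ~> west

% 24. move(dir='east') ~> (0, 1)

% 25. pop() ~> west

% 26. move(dir='east') ~> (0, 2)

% 27. sense(dir='south') ~> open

% 28. push(x='south') ~> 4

% 29. move(dir='south') ~> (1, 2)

% 30. sense(dir='east') ~> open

% 31. push(x='east') ~> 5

% 32. move(dir='east') ~> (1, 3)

% 33. sense(dir='east') ~> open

% 34. push(x='east') ~> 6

% 35. move(dir='east') ~> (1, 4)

% 36. sense(dir='east') ~> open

% 37. push(x='east') ~> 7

% 38. move(dir='east') ~> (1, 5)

% 39. sense(dir='south') ~> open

% 40. push(x='south') ~> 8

% 41. move(dir='south') ~> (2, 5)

% 42. sense(dir='west') ~> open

% 43. push(x='west') ~> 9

% 44. move(dir='west') ~> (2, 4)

% 45. sense(dir='west') ~> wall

% 46. sense(dir='south') ~> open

% 47. push(x='south') ~> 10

% 48. move(dir='south') ~> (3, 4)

% 49. sense(dir='east') ~> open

% 50. push(x='east') ~> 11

% 51. move(dir='east') ~> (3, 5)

% 52. sense(dir='south') ~> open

% 53. push(x='south') ~> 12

% 54. move(dir='south') ~> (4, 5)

% 55. sense(dir='west') ~> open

% 56. push(x='west') ~> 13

% 57. move(dir='west') ~> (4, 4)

% 58. sense(dir='west') ~> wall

% 59. pop() ~> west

% 60. move(dir='east') ~> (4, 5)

% 61. pop() ~> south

% 62. move(dir='north') ~> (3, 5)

% 63. pop() ~> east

% 64. move(dir='west') ~> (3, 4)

% 65. sense(dir='west') ~> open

% 66. push(x='west') ~> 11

% 67. move(dir='west') ~> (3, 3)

% 68. sense(dir='west') ~> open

% 69. push(x='west') ~> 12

% 70. move(dir='west') ~> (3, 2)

% 71. sense(dir='north') ~> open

% 72. push(x='north') ~> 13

% 73. move(dir='north') ~> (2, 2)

% 74. sense(dir='west') ~> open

% 75. push(x='west') ~> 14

% 76. move(dir='west') ~> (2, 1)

% 77. sense(dir='south') ~> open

% 78. push(x='south') ~> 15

% 79. move(dir='south') ~> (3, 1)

% 80. sense(dir='west') ~> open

% 81. push(x='west') ~> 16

% 82. move(dir='west') ~> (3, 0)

% 83. sense(dir='south') ~> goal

% 84. move(dir='south') ~> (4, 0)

Answer: (4, 0)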